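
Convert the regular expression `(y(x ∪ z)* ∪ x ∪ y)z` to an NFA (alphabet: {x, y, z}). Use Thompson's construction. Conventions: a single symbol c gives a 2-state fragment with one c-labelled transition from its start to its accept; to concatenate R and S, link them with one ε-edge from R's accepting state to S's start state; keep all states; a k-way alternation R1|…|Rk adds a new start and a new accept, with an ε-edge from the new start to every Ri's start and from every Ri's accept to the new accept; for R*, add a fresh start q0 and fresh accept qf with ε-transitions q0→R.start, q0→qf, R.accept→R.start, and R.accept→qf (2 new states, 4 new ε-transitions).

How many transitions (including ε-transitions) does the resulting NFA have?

Bottom-up over the parse tree:
Each of the 6 symbol leaves contributes 1 transition (1 symbol, 0 ε).
  x ∪ z — 6 transitions (2 symbol, 4 ε)
  (x ∪ z)* — 10 transitions (2 symbol, 8 ε)
  y(x ∪ z)* — 12 transitions (3 symbol, 9 ε)
  y(x ∪ z)* ∪ x ∪ y — 20 transitions (5 symbol, 15 ε)
  (y(x ∪ z)* ∪ x ∪ y)z — 22 transitions (6 symbol, 16 ε)

22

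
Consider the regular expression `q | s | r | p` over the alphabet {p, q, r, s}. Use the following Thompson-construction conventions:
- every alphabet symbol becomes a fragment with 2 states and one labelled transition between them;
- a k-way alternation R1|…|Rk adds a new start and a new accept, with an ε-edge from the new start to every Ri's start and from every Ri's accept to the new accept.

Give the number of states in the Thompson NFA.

By structural recursion:
Each of the 4 symbol leaves contributes a 2-state fragment.
  q | s | r | p — 10 states

10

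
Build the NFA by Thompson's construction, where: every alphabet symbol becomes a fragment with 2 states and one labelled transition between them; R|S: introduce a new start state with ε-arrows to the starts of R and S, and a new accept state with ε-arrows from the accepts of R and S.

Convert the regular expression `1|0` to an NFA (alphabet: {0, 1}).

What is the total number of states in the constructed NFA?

6

Per subexpression:
Each of the 2 symbol leaves contributes a 2-state fragment.
  1|0 → 6 states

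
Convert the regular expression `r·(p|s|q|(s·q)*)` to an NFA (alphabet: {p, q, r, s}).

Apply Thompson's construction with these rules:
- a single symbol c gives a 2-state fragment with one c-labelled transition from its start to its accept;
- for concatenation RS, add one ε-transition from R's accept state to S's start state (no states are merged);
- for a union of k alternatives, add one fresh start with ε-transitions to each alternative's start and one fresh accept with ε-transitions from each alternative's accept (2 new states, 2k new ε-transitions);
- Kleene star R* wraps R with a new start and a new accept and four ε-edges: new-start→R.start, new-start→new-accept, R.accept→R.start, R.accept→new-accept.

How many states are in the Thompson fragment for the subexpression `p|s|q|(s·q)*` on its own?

14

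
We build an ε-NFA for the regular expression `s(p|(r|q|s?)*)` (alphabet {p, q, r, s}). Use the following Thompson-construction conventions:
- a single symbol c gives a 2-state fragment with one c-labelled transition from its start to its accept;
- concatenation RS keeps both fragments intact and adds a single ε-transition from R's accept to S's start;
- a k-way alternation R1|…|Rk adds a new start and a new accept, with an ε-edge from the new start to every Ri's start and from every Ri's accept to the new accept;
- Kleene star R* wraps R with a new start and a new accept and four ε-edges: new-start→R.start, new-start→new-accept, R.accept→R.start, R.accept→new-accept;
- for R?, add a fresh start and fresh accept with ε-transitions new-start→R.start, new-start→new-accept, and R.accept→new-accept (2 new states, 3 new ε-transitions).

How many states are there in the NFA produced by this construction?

By structural recursion:
Each of the 5 symbol leaves contributes a 2-state fragment.
  s? : 4 states
  r|q|s? : 10 states
  (r|q|s?)* : 12 states
  p|(r|q|s?)* : 16 states
  s(p|(r|q|s?)*) : 18 states

18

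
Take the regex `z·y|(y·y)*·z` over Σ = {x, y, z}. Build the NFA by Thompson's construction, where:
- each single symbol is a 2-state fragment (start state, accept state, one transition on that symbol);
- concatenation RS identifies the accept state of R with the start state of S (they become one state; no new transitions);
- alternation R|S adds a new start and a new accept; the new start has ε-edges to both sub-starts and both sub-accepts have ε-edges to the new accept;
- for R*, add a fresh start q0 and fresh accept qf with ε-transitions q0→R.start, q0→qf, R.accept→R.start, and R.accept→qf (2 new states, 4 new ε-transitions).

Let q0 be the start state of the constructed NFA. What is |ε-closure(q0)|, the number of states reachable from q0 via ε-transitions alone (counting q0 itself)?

Let C(F) = |ε-closure(F.start)| within fragment F, and note whether F accepts ε. Symbol fragments have C = 1 and do not accept ε. Then:
  z·y → |closure| equals the left operand's closure size = 1 (its accept is not ε-reachable, so the closure stops there)
  y·y → same as the first factor's closure: |closure| = 1
  (y·y)* → |closure| = 1 (new start) + 1 (body) + 1 (new accept) = 3
  (y·y)*·z → the left operand accepts ε, so the closure extends into the next operand (the shared merged state is already counted); |closure| = 3 + (1−1) = 3
  z·y|(y·y)*·z → |closure| = 1 + 1 + 3 = 5 (the new accept is not ε-reachable since no branch accepts ε)

5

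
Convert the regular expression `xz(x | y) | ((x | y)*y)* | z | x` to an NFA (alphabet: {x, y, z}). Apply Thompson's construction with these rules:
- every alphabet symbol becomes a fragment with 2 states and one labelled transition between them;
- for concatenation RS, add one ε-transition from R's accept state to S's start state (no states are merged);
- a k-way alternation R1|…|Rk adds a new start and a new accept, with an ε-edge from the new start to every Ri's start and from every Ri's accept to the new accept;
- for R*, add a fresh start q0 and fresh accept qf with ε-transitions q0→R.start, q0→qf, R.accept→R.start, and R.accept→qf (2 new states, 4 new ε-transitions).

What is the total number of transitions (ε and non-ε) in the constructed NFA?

36

Recursing over subexpressions:
Each of the 9 symbol leaves contributes 1 transition (1 symbol, 0 ε).
  x | y → 6 transitions (2 symbol, 4 ε)
  xz(x | y) → 10 transitions (4 symbol, 6 ε)
  x | y → 6 transitions (2 symbol, 4 ε)
  (x | y)* → 10 transitions (2 symbol, 8 ε)
  (x | y)*y → 12 transitions (3 symbol, 9 ε)
  ((x | y)*y)* → 16 transitions (3 symbol, 13 ε)
  xz(x | y) | ((x | y)*y)* | z | x → 36 transitions (9 symbol, 27 ε)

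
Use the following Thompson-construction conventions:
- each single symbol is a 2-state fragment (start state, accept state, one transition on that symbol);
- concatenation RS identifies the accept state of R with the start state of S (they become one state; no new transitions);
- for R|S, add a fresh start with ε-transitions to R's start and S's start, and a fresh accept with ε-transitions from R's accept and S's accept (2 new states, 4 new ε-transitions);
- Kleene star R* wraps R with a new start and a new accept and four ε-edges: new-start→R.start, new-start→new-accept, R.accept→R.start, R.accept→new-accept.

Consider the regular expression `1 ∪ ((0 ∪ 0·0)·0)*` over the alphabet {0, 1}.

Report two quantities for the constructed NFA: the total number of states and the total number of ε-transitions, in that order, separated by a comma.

14, 12

Bottom-up over the parse tree:
Each of the 5 symbol leaves contributes 2 states and 0 ε-transitions.
  0·0 — 3 states, 0 ε-transitions
  0 ∪ 0·0 — 7 states, 4 ε-transitions
  (0 ∪ 0·0)·0 — 8 states, 4 ε-transitions
  ((0 ∪ 0·0)·0)* — 10 states, 8 ε-transitions
  1 ∪ ((0 ∪ 0·0)·0)* — 14 states, 12 ε-transitions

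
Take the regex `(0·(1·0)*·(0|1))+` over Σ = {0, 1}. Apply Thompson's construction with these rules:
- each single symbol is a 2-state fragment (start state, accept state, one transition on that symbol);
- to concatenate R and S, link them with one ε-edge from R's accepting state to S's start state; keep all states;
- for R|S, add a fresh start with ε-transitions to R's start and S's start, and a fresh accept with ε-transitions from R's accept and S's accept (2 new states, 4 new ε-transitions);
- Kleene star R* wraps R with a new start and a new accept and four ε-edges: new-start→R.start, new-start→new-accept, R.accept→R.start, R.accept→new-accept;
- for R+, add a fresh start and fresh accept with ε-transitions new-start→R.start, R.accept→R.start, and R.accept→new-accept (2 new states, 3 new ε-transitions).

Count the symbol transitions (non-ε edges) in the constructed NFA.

Building bottom-up:
Each of the 5 symbol leaves contributes exactly 1 symbol transition.
  1·0 : 2 symbol transitions
  (1·0)* : 2 symbol transitions
  0|1 : 2 symbol transitions
  0·(1·0)*·(0|1) : 5 symbol transitions
  (0·(1·0)*·(0|1))+ : 5 symbol transitions

5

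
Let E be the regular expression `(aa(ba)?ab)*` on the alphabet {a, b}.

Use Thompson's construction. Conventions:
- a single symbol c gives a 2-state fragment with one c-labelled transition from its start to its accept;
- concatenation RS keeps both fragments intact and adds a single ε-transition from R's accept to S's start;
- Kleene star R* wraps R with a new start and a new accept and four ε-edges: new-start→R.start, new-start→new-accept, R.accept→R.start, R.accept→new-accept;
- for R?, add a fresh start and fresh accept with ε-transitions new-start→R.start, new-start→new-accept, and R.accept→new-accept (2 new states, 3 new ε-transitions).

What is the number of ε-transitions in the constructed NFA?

Building bottom-up:
Each of the 6 symbol leaves contributes 0 ε-transitions.
  ba : 1 ε-transition
  (ba)? : 4 ε-transitions
  aa(ba)?ab : 8 ε-transitions
  (aa(ba)?ab)* : 12 ε-transitions

12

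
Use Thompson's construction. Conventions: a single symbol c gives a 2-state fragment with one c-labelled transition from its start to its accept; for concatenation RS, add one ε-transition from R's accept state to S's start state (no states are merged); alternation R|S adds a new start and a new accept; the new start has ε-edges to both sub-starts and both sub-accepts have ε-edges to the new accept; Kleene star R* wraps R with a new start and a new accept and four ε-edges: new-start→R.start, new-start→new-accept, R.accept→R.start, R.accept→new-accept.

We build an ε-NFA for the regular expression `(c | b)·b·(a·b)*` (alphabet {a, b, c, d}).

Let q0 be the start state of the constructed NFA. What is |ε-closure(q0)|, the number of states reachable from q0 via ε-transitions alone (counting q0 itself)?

Let C(F) = |ε-closure(F.start)| within fragment F, and note whether F accepts ε. Symbol fragments have C = 1 and do not accept ε. Then:
  c | b → C = 1 + 1 + 1 = 3 (the new accept is not ε-reachable since no branch accepts ε)
  a·b → same as the first factor's closure: C = 1
  (a·b)* → C = 1 (new start) + 1 (body) + 1 (new accept) = 3
  (c | b)·b·(a·b)* → same as the first factor's closure: C = 3

3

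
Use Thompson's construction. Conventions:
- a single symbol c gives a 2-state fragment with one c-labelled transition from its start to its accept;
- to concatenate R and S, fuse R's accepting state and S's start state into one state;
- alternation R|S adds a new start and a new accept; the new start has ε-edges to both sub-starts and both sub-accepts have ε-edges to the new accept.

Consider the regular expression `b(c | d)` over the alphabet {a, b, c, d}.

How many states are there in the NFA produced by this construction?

Recursing over subexpressions:
Each of the 3 symbol leaves contributes a 2-state fragment.
  c | d → 6 states
  b(c | d) → 7 states

7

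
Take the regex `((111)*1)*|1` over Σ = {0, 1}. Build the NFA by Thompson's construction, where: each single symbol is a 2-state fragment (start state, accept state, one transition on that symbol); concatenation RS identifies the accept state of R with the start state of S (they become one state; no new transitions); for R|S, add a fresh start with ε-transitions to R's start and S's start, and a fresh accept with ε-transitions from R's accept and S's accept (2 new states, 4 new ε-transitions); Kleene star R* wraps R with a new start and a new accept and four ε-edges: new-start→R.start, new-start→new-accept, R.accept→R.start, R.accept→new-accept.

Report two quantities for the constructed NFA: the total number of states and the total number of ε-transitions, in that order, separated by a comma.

13, 12

Per subexpression:
Each of the 5 symbol leaves contributes 2 states and 0 ε-transitions.
  111 → 4 states, 0 ε-transitions
  (111)* → 6 states, 4 ε-transitions
  (111)*1 → 7 states, 4 ε-transitions
  ((111)*1)* → 9 states, 8 ε-transitions
  ((111)*1)*|1 → 13 states, 12 ε-transitions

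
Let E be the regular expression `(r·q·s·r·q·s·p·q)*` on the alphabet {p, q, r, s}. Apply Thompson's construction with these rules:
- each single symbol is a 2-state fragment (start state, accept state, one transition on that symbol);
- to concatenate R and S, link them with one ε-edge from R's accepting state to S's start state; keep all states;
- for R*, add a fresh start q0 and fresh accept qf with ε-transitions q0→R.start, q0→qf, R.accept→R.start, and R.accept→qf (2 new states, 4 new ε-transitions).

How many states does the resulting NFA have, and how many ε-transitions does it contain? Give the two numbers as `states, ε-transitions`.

18, 11

Building bottom-up:
Each of the 8 symbol leaves contributes 2 states and 0 ε-transitions.
  r·q·s·r·q·s·p·q = 16 states, 7 ε-transitions
  (r·q·s·r·q·s·p·q)* = 18 states, 11 ε-transitions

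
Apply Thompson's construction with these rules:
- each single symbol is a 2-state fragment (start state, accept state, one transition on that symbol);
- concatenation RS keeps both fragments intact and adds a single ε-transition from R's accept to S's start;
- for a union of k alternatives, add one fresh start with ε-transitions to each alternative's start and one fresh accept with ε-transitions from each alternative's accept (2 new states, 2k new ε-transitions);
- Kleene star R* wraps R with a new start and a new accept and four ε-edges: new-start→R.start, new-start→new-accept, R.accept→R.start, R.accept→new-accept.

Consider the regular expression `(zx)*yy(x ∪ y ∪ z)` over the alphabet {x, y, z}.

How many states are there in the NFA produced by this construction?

18

Building bottom-up:
Each of the 7 symbol leaves contributes a 2-state fragment.
  zx → 4 states
  (zx)* → 6 states
  x ∪ y ∪ z → 8 states
  (zx)*yy(x ∪ y ∪ z) → 18 states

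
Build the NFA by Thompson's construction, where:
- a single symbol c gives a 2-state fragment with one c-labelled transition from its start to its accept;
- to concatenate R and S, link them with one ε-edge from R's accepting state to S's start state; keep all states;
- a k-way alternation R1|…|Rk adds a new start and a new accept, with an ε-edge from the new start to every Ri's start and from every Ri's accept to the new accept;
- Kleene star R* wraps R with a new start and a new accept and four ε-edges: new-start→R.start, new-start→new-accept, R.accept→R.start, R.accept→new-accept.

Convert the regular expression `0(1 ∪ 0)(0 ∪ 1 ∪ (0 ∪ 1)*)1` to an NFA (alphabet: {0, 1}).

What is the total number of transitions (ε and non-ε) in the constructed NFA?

Building bottom-up:
Each of the 8 symbol leaves contributes 1 transition (1 symbol, 0 ε).
  1 ∪ 0 : 6 transitions (2 symbol, 4 ε)
  0 ∪ 1 : 6 transitions (2 symbol, 4 ε)
  (0 ∪ 1)* : 10 transitions (2 symbol, 8 ε)
  0 ∪ 1 ∪ (0 ∪ 1)* : 18 transitions (4 symbol, 14 ε)
  0(1 ∪ 0)(0 ∪ 1 ∪ (0 ∪ 1)*)1 : 29 transitions (8 symbol, 21 ε)

29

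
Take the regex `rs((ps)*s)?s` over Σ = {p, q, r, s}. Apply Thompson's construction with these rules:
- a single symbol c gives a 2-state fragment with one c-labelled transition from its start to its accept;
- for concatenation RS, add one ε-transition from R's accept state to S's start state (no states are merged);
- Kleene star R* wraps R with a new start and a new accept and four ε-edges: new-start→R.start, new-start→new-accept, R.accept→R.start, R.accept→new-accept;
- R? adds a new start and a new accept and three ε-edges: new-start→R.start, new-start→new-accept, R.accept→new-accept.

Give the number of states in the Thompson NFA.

16

Per subexpression:
Each of the 6 symbol leaves contributes a 2-state fragment.
  ps : 4 states
  (ps)* : 6 states
  (ps)*s : 8 states
  ((ps)*s)? : 10 states
  rs((ps)*s)?s : 16 states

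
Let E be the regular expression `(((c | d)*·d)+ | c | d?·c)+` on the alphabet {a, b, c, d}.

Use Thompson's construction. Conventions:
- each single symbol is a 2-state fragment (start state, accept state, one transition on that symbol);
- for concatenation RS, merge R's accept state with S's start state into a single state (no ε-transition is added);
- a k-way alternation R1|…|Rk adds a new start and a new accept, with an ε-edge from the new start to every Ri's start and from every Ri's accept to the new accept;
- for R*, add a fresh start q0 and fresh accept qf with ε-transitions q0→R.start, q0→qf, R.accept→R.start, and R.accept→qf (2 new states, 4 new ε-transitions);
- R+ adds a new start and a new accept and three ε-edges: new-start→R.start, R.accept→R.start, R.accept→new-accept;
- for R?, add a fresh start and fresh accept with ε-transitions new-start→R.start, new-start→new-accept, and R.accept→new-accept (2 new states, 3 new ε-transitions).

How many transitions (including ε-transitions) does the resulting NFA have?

29

Recursing over subexpressions:
Each of the 6 symbol leaves contributes 1 transition (1 symbol, 0 ε).
  c | d — 6 transitions (2 symbol, 4 ε)
  (c | d)* — 10 transitions (2 symbol, 8 ε)
  (c | d)*·d — 11 transitions (3 symbol, 8 ε)
  ((c | d)*·d)+ — 14 transitions (3 symbol, 11 ε)
  d? — 4 transitions (1 symbol, 3 ε)
  d?·c — 5 transitions (2 symbol, 3 ε)
  ((c | d)*·d)+ | c | d?·c — 26 transitions (6 symbol, 20 ε)
  (((c | d)*·d)+ | c | d?·c)+ — 29 transitions (6 symbol, 23 ε)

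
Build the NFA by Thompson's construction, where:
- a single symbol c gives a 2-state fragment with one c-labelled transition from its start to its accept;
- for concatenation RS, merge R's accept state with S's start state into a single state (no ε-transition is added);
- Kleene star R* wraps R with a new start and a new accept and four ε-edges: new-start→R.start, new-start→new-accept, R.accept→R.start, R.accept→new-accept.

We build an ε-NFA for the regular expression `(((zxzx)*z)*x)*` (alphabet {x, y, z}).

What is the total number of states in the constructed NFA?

13

Per subexpression:
Each of the 6 symbol leaves contributes a 2-state fragment.
  zxzx — 5 states
  (zxzx)* — 7 states
  (zxzx)*z — 8 states
  ((zxzx)*z)* — 10 states
  ((zxzx)*z)*x — 11 states
  (((zxzx)*z)*x)* — 13 states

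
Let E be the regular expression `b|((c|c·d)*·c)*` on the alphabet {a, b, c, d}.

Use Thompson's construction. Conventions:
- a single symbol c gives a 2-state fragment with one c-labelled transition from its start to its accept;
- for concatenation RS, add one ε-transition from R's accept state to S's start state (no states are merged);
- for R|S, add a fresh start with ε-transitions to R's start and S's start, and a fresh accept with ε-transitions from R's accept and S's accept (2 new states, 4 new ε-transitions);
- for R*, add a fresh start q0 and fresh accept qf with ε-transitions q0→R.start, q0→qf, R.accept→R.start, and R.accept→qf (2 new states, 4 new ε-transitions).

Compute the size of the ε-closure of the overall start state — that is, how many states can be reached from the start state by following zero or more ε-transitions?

Work bottom-up. For each fragment F, track |ε-closure(F.start)| and whether F's accept lies in that closure (i.e. whether F accepts ε). A single-symbol fragment has closure size 1 and does not accept ε.
  c·d — |ε-closure| equals the left operand's closure size = 1 (its accept is not ε-reachable, so the closure stops there)
  c|c·d — |ε-closure| = 1 + 1 + 1 = 3 (the new accept is not ε-reachable since no branch accepts ε)
  (c|c·d)* — new start has ε-edges to the inner start and to the new accept, so |ε-closure| = 2 + 3 = 5
  (c|c·d)*·c — |ε-closure| = 5 + 1 = 6 (closure spills across the concat boundary because the left factor accepts ε)
  ((c|c·d)*·c)* — the star's fresh start ε-reaches both the body's start and the fresh accept: |ε-closure| = 2 + 6 = 8
  b|((c|c·d)*·c)* — |ε-closure| = 1 (new start) + (1 + 8) + 1 (new accept, since some branch ε-reaches its own accept) = 11

11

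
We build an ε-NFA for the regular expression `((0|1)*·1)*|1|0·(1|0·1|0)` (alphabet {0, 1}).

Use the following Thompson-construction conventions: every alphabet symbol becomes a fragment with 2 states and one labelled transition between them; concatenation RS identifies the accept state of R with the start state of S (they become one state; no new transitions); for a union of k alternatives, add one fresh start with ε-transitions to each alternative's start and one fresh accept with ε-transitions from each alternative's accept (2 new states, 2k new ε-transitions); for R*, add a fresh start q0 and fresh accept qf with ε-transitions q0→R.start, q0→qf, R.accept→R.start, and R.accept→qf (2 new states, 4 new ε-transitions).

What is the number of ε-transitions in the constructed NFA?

24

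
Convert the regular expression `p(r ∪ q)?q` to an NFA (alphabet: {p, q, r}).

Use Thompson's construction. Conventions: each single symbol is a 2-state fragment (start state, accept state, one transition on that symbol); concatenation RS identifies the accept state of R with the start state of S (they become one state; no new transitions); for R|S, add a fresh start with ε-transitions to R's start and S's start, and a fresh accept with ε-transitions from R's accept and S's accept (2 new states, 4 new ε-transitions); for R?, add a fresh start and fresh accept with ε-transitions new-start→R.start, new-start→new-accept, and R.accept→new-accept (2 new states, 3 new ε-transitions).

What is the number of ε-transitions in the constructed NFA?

By structural recursion:
Each of the 4 symbol leaves contributes 0 ε-transitions.
  r ∪ q → 4 ε-transitions
  (r ∪ q)? → 7 ε-transitions
  p(r ∪ q)?q → 7 ε-transitions

7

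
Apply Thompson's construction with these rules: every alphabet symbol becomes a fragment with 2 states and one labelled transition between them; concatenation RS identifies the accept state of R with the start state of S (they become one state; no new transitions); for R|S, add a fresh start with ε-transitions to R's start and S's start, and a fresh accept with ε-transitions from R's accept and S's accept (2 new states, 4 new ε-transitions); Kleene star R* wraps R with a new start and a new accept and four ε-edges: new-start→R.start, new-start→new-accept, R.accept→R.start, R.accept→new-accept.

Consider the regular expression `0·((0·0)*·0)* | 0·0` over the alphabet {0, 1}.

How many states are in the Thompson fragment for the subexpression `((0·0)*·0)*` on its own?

8

Fragment for `((0·0)*·0)*`:
Each of the 3 symbol leaves contributes a 2-state fragment.
  0·0 = 3 states
  (0·0)* = 5 states
  (0·0)*·0 = 6 states
  ((0·0)*·0)* = 8 states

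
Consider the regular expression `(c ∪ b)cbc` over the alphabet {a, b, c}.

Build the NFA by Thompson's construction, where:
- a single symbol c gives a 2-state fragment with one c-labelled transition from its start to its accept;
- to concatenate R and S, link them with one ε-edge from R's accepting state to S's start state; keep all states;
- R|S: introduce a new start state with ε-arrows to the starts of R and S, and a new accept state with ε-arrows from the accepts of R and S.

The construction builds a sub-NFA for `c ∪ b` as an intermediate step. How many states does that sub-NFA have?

6

Fragment for `c ∪ b`:
Each of the 2 symbol leaves contributes a 2-state fragment.
  c ∪ b : 6 states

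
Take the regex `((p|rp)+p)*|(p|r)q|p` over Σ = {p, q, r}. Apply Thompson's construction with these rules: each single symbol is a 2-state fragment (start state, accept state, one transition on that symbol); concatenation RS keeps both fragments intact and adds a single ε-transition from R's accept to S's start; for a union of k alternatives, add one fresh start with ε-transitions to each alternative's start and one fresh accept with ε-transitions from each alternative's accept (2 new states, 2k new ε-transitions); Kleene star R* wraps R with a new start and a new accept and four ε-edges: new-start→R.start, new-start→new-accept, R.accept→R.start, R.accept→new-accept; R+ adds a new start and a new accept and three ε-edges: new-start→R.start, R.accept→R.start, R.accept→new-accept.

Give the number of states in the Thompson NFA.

26

Building bottom-up:
Each of the 8 symbol leaves contributes a 2-state fragment.
  rp → 4 states
  p|rp → 8 states
  (p|rp)+ → 10 states
  (p|rp)+p → 12 states
  ((p|rp)+p)* → 14 states
  p|r → 6 states
  (p|r)q → 8 states
  ((p|rp)+p)*|(p|r)q|p → 26 states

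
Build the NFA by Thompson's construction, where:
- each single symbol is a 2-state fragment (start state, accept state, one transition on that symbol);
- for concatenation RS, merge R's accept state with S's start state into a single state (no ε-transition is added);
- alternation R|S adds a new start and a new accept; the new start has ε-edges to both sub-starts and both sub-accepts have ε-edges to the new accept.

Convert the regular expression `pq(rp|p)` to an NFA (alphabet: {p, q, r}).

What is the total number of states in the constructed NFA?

Recursing over subexpressions:
Each of the 5 symbol leaves contributes a 2-state fragment.
  rp — 3 states
  rp|p — 7 states
  pq(rp|p) — 9 states

9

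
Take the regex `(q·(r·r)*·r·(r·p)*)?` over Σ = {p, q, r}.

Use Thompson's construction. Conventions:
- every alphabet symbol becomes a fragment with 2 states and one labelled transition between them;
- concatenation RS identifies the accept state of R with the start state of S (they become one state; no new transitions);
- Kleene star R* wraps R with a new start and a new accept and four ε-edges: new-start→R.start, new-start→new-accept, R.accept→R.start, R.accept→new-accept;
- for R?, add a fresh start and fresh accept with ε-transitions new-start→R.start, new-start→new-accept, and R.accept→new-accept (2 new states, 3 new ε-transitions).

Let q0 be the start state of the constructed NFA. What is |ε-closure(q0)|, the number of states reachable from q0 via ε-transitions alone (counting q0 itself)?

Let C(F) = |ε-closure(F.start)| within fragment F, and note whether F accepts ε. Symbol fragments have C = 1 and do not accept ε. Then:
  r·r : same as the first factor's closure: |ε-closure| = 1
  (r·r)* : new start has ε-edges to the inner start and to the new accept, so |ε-closure| = 2 + 1 = 3
  r·p : |ε-closure| equals the left operand's closure size = 1 (its accept is not ε-reachable, so the closure stops there)
  (r·p)* : |ε-closure| = 1 (new start) + 1 (body) + 1 (new accept) = 3
  q·(r·r)*·r·(r·p)* : |ε-closure| equals the left operand's closure size = 1 (its accept is not ε-reachable, so the closure stops there)
  (q·(r·r)*·r·(r·p)*)? : new start has ε-edges to the inner start and to the new accept, so |ε-closure| = 2 + 1 = 3

3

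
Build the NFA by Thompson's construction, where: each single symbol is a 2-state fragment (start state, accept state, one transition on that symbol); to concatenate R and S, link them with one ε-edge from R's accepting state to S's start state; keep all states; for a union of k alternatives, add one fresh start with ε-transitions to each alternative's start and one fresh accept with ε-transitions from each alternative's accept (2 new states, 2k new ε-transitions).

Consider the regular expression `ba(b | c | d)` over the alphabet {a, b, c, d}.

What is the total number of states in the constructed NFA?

12

Recursing over subexpressions:
Each of the 5 symbol leaves contributes a 2-state fragment.
  b | c | d — 8 states
  ba(b | c | d) — 12 states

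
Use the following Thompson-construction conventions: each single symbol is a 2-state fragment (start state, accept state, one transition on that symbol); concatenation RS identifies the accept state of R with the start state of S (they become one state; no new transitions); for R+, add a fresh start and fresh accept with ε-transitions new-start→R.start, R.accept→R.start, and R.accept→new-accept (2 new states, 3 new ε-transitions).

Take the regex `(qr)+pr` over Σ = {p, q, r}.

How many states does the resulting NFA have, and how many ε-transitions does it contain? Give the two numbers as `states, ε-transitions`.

Bottom-up over the parse tree:
Each of the 4 symbol leaves contributes 2 states and 0 ε-transitions.
  qr — 3 states, 0 ε-transitions
  (qr)+ — 5 states, 3 ε-transitions
  (qr)+pr — 7 states, 3 ε-transitions

7, 3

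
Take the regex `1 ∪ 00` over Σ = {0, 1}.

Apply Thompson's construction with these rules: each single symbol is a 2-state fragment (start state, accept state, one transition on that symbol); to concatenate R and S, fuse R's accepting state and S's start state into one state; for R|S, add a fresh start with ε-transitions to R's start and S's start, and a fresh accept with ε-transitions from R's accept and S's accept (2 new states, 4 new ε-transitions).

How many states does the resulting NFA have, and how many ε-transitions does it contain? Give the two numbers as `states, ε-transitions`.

7, 4

Recursing over subexpressions:
Each of the 3 symbol leaves contributes 2 states and 0 ε-transitions.
  00 → 3 states, 0 ε-transitions
  1 ∪ 00 → 7 states, 4 ε-transitions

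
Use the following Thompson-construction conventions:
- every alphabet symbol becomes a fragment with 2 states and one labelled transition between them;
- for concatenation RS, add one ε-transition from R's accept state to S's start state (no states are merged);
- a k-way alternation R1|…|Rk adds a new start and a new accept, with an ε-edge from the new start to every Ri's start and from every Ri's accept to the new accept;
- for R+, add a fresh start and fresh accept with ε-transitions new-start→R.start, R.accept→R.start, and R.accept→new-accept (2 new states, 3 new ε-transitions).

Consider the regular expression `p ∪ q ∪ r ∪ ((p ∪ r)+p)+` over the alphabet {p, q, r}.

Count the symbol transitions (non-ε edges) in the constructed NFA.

6

Building bottom-up:
Each of the 6 symbol leaves contributes exactly 1 symbol transition.
  p ∪ r = 2 symbol transitions
  (p ∪ r)+ = 2 symbol transitions
  (p ∪ r)+p = 3 symbol transitions
  ((p ∪ r)+p)+ = 3 symbol transitions
  p ∪ q ∪ r ∪ ((p ∪ r)+p)+ = 6 symbol transitions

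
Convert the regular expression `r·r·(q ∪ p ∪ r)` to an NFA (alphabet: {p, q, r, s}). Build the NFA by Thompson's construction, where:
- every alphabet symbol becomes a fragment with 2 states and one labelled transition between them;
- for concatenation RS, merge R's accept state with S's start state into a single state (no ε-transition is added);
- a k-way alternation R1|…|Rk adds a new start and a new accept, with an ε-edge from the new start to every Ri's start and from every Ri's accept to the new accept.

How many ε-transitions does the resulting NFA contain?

Per subexpression:
Each of the 5 symbol leaves contributes 0 ε-transitions.
  q ∪ p ∪ r → 6 ε-transitions
  r·r·(q ∪ p ∪ r) → 6 ε-transitions

6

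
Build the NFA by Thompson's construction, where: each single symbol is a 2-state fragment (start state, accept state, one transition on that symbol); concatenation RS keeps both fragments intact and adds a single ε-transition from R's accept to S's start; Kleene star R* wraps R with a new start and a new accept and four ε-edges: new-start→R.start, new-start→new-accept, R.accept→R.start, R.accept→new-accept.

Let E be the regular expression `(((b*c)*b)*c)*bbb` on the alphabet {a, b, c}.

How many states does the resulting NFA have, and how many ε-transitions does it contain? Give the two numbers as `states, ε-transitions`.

Bottom-up over the parse tree:
Each of the 7 symbol leaves contributes 2 states and 0 ε-transitions.
  b* — 4 states, 4 ε-transitions
  b*c — 6 states, 5 ε-transitions
  (b*c)* — 8 states, 9 ε-transitions
  (b*c)*b — 10 states, 10 ε-transitions
  ((b*c)*b)* — 12 states, 14 ε-transitions
  ((b*c)*b)*c — 14 states, 15 ε-transitions
  (((b*c)*b)*c)* — 16 states, 19 ε-transitions
  (((b*c)*b)*c)*bbb — 22 states, 22 ε-transitions

22, 22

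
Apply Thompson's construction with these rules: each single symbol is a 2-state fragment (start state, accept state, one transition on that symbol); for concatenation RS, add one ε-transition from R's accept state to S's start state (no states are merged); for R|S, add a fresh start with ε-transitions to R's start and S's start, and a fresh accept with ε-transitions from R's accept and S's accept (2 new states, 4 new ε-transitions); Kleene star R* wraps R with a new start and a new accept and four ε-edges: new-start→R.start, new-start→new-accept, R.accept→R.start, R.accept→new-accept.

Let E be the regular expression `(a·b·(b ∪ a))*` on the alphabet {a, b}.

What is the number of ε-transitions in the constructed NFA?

10

Bottom-up over the parse tree:
Each of the 4 symbol leaves contributes 0 ε-transitions.
  b ∪ a : 4 ε-transitions
  a·b·(b ∪ a) : 6 ε-transitions
  (a·b·(b ∪ a))* : 10 ε-transitions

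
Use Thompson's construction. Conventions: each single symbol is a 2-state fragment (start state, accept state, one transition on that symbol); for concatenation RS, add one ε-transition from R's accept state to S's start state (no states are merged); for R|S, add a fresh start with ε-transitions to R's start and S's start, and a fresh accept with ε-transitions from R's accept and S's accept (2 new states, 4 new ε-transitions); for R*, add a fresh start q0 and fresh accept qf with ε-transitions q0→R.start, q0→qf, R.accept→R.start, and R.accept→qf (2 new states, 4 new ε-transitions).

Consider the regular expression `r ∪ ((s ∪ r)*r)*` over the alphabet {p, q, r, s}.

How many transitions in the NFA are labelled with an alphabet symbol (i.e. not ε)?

4

Building bottom-up:
Each of the 4 symbol leaves contributes exactly 1 symbol transition.
  s ∪ r : 2 symbol transitions
  (s ∪ r)* : 2 symbol transitions
  (s ∪ r)*r : 3 symbol transitions
  ((s ∪ r)*r)* : 3 symbol transitions
  r ∪ ((s ∪ r)*r)* : 4 symbol transitions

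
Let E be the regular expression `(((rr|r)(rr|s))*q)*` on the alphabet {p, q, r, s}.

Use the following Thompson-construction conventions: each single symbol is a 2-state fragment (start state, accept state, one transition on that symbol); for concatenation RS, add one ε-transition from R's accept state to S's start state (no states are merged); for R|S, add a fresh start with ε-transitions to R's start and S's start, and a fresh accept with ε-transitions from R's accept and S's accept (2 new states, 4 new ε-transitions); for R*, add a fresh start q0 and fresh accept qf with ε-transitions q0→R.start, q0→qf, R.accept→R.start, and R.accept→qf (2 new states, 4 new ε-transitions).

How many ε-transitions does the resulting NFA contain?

20

Building bottom-up:
Each of the 7 symbol leaves contributes 0 ε-transitions.
  rr : 1 ε-transition
  rr|r : 5 ε-transitions
  rr : 1 ε-transition
  rr|s : 5 ε-transitions
  (rr|r)(rr|s) : 11 ε-transitions
  ((rr|r)(rr|s))* : 15 ε-transitions
  ((rr|r)(rr|s))*q : 16 ε-transitions
  (((rr|r)(rr|s))*q)* : 20 ε-transitions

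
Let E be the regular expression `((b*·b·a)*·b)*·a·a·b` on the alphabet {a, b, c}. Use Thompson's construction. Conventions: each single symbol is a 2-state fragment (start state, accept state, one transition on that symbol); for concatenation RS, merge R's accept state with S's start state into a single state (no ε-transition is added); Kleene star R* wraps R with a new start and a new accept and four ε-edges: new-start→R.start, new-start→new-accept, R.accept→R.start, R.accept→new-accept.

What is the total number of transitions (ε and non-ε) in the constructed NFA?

By structural recursion:
Each of the 7 symbol leaves contributes 1 transition (1 symbol, 0 ε).
  b* — 5 transitions (1 symbol, 4 ε)
  b*·b·a — 7 transitions (3 symbol, 4 ε)
  (b*·b·a)* — 11 transitions (3 symbol, 8 ε)
  (b*·b·a)*·b — 12 transitions (4 symbol, 8 ε)
  ((b*·b·a)*·b)* — 16 transitions (4 symbol, 12 ε)
  ((b*·b·a)*·b)*·a·a·b — 19 transitions (7 symbol, 12 ε)

19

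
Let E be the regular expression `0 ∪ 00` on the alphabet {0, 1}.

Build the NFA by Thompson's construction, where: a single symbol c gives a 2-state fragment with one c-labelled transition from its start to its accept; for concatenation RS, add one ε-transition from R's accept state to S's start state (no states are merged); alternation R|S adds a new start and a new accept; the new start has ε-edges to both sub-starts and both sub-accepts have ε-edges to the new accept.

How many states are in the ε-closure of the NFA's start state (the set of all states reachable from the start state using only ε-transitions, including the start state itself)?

Work bottom-up. For each fragment F, track |ε-closure(F.start)| and whether F's accept lies in that closure (i.e. whether F accepts ε). A single-symbol fragment has closure size 1 and does not accept ε.
  00 — same as the first factor's closure: |ε-closure| = 1
  0 ∪ 00 — |ε-closure| = 1 + 1 + 1 = 3 (the new accept is not ε-reachable since no branch accepts ε)

3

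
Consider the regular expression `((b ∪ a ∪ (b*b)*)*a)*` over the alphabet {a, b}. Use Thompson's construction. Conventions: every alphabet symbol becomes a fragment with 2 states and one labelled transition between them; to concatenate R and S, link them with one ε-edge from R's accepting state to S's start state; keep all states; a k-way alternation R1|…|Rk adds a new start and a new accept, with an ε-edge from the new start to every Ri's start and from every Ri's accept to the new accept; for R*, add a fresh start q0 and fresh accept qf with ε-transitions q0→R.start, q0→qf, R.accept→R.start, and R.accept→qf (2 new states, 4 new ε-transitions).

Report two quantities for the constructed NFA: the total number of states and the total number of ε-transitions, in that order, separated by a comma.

Per subexpression:
Each of the 5 symbol leaves contributes 2 states and 0 ε-transitions.
  b* — 4 states, 4 ε-transitions
  b*b — 6 states, 5 ε-transitions
  (b*b)* — 8 states, 9 ε-transitions
  b ∪ a ∪ (b*b)* — 14 states, 15 ε-transitions
  (b ∪ a ∪ (b*b)*)* — 16 states, 19 ε-transitions
  (b ∪ a ∪ (b*b)*)*a — 18 states, 20 ε-transitions
  ((b ∪ a ∪ (b*b)*)*a)* — 20 states, 24 ε-transitions

20, 24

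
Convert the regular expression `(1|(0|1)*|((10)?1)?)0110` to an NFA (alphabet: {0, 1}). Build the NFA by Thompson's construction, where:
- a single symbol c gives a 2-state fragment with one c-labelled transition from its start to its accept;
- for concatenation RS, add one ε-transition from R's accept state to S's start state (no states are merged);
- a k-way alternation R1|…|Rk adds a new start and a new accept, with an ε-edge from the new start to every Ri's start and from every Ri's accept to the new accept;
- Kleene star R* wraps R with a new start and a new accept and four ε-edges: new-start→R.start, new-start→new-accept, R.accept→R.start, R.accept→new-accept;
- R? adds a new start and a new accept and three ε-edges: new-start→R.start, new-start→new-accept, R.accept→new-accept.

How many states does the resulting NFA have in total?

Bottom-up over the parse tree:
Each of the 10 symbol leaves contributes a 2-state fragment.
  0|1 — 6 states
  (0|1)* — 8 states
  10 — 4 states
  (10)? — 6 states
  (10)?1 — 8 states
  ((10)?1)? — 10 states
  1|(0|1)*|((10)?1)? — 22 states
  (1|(0|1)*|((10)?1)?)0110 — 30 states

30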